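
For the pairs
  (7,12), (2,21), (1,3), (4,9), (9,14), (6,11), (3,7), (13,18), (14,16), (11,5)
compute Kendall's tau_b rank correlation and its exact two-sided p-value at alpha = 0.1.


Step 1: Enumerate the 45 unordered pairs (i,j) with i<j and classify each by sign(x_j-x_i) * sign(y_j-y_i).
  (1,2):dx=-5,dy=+9->D; (1,3):dx=-6,dy=-9->C; (1,4):dx=-3,dy=-3->C; (1,5):dx=+2,dy=+2->C
  (1,6):dx=-1,dy=-1->C; (1,7):dx=-4,dy=-5->C; (1,8):dx=+6,dy=+6->C; (1,9):dx=+7,dy=+4->C
  (1,10):dx=+4,dy=-7->D; (2,3):dx=-1,dy=-18->C; (2,4):dx=+2,dy=-12->D; (2,5):dx=+7,dy=-7->D
  (2,6):dx=+4,dy=-10->D; (2,7):dx=+1,dy=-14->D; (2,8):dx=+11,dy=-3->D; (2,9):dx=+12,dy=-5->D
  (2,10):dx=+9,dy=-16->D; (3,4):dx=+3,dy=+6->C; (3,5):dx=+8,dy=+11->C; (3,6):dx=+5,dy=+8->C
  (3,7):dx=+2,dy=+4->C; (3,8):dx=+12,dy=+15->C; (3,9):dx=+13,dy=+13->C; (3,10):dx=+10,dy=+2->C
  (4,5):dx=+5,dy=+5->C; (4,6):dx=+2,dy=+2->C; (4,7):dx=-1,dy=-2->C; (4,8):dx=+9,dy=+9->C
  (4,9):dx=+10,dy=+7->C; (4,10):dx=+7,dy=-4->D; (5,6):dx=-3,dy=-3->C; (5,7):dx=-6,dy=-7->C
  (5,8):dx=+4,dy=+4->C; (5,9):dx=+5,dy=+2->C; (5,10):dx=+2,dy=-9->D; (6,7):dx=-3,dy=-4->C
  (6,8):dx=+7,dy=+7->C; (6,9):dx=+8,dy=+5->C; (6,10):dx=+5,dy=-6->D; (7,8):dx=+10,dy=+11->C
  (7,9):dx=+11,dy=+9->C; (7,10):dx=+8,dy=-2->D; (8,9):dx=+1,dy=-2->D; (8,10):dx=-2,dy=-13->C
  (9,10):dx=-3,dy=-11->C
Step 2: C = 31, D = 14, total pairs = 45.
Step 3: tau = (C - D)/(n(n-1)/2) = (31 - 14)/45 = 0.377778.
Step 4: Exact two-sided p-value (enumerate n! = 3628800 permutations of y under H0): p = 0.155742.
Step 5: alpha = 0.1. fail to reject H0.

tau_b = 0.3778 (C=31, D=14), p = 0.155742, fail to reject H0.


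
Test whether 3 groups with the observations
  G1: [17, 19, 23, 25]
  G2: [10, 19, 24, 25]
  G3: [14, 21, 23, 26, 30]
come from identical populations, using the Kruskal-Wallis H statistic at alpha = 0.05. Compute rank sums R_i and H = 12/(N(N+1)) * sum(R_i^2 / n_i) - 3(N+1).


Step 1: Combine all N = 13 observations and assign midranks.
sorted (value, group, rank): (10,G2,1), (14,G3,2), (17,G1,3), (19,G1,4.5), (19,G2,4.5), (21,G3,6), (23,G1,7.5), (23,G3,7.5), (24,G2,9), (25,G1,10.5), (25,G2,10.5), (26,G3,12), (30,G3,13)
Step 2: Sum ranks within each group.
R_1 = 25.5 (n_1 = 4)
R_2 = 25 (n_2 = 4)
R_3 = 40.5 (n_3 = 5)
Step 3: H = 12/(N(N+1)) * sum(R_i^2/n_i) - 3(N+1)
     = 12/(13*14) * (25.5^2/4 + 25^2/4 + 40.5^2/5) - 3*14
     = 0.065934 * 646.862 - 42
     = 0.650275.
Step 4: Ties present; correction factor C = 1 - 18/(13^3 - 13) = 0.991758. Corrected H = 0.650275 / 0.991758 = 0.655679.
Step 5: Under H0, H ~ chi^2(2); p-value = 0.720479.
Step 6: alpha = 0.05. fail to reject H0.

H = 0.6557, df = 2, p = 0.720479, fail to reject H0.


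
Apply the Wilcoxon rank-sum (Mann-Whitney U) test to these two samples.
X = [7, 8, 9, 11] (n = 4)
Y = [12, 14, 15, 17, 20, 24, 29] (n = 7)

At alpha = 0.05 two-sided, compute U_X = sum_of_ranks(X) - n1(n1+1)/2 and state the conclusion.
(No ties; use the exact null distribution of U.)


Step 1: Combine and sort all 11 observations; assign midranks.
sorted (value, group): (7,X), (8,X), (9,X), (11,X), (12,Y), (14,Y), (15,Y), (17,Y), (20,Y), (24,Y), (29,Y)
ranks: 7->1, 8->2, 9->3, 11->4, 12->5, 14->6, 15->7, 17->8, 20->9, 24->10, 29->11
Step 2: Rank sum for X: R1 = 1 + 2 + 3 + 4 = 10.
Step 3: U_X = R1 - n1(n1+1)/2 = 10 - 4*5/2 = 10 - 10 = 0.
       U_Y = n1*n2 - U_X = 28 - 0 = 28.
Step 4: No ties, so the exact null distribution of U (based on enumerating the C(11,4) = 330 equally likely rank assignments) gives the two-sided p-value.
Step 5: p-value = 0.006061; compare to alpha = 0.05. reject H0.

U_X = 0, p = 0.006061, reject H0 at alpha = 0.05.


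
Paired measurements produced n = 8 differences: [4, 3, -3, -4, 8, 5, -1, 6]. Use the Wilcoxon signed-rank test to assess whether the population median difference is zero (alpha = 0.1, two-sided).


Step 1: Drop any zero differences (none here) and take |d_i|.
|d| = [4, 3, 3, 4, 8, 5, 1, 6]
Step 2: Midrank |d_i| (ties get averaged ranks).
ranks: |4|->4.5, |3|->2.5, |3|->2.5, |4|->4.5, |8|->8, |5|->6, |1|->1, |6|->7
Step 3: Attach original signs; sum ranks with positive sign and with negative sign.
W+ = 4.5 + 2.5 + 8 + 6 + 7 = 28
W- = 2.5 + 4.5 + 1 = 8
(Check: W+ + W- = 36 should equal n(n+1)/2 = 36.)
Step 4: Test statistic W = min(W+, W-) = 8.
Step 5: Ties in |d|, so use the tie-corrected normal approximation.
        E[W] = n(n+1)/4 = 8*9/4 = 18.
        Tie groups: |d|=3 (t=2), |d|=4 (t=2); sum(t^3 - t) = 12.
        Var[W] = n(n+1)(2n+1)/24 - sum(t^3-t)/48 = 1224/24 - 12/48 = 50.75.
        z = (W - E[W]) / sqrt(Var[W]) = (8 - 18) / 7.1239 = -1.4037.
        Two-sided p = 2*Phi(z) = 0.160401.
Step 6: alpha = 0.1. fail to reject H0.

W+ = 28, W- = 8, W = min = 8, p = 0.160401, fail to reject H0.


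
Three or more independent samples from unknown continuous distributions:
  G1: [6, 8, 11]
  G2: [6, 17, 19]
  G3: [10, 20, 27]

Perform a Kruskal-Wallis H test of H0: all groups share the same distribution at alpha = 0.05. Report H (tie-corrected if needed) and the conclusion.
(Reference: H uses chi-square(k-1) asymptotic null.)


Step 1: Combine all N = 9 observations and assign midranks.
sorted (value, group, rank): (6,G1,1.5), (6,G2,1.5), (8,G1,3), (10,G3,4), (11,G1,5), (17,G2,6), (19,G2,7), (20,G3,8), (27,G3,9)
Step 2: Sum ranks within each group.
R_1 = 9.5 (n_1 = 3)
R_2 = 14.5 (n_2 = 3)
R_3 = 21 (n_3 = 3)
Step 3: H = 12/(N(N+1)) * sum(R_i^2/n_i) - 3(N+1)
     = 12/(9*10) * (9.5^2/3 + 14.5^2/3 + 21^2/3) - 3*10
     = 0.133333 * 247.167 - 30
     = 2.955556.
Step 4: Ties present; correction factor C = 1 - 6/(9^3 - 9) = 0.991667. Corrected H = 2.955556 / 0.991667 = 2.980392.
Step 5: Under H0, H ~ chi^2(2); p-value = 0.225328.
Step 6: alpha = 0.05. fail to reject H0.

H = 2.9804, df = 2, p = 0.225328, fail to reject H0.


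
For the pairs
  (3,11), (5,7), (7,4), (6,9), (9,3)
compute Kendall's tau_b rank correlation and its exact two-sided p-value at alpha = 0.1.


Step 1: Enumerate the 10 unordered pairs (i,j) with i<j and classify each by sign(x_j-x_i) * sign(y_j-y_i).
  (1,2):dx=+2,dy=-4->D; (1,3):dx=+4,dy=-7->D; (1,4):dx=+3,dy=-2->D; (1,5):dx=+6,dy=-8->D
  (2,3):dx=+2,dy=-3->D; (2,4):dx=+1,dy=+2->C; (2,5):dx=+4,dy=-4->D; (3,4):dx=-1,dy=+5->D
  (3,5):dx=+2,dy=-1->D; (4,5):dx=+3,dy=-6->D
Step 2: C = 1, D = 9, total pairs = 10.
Step 3: tau = (C - D)/(n(n-1)/2) = (1 - 9)/10 = -0.800000.
Step 4: Exact two-sided p-value (enumerate n! = 120 permutations of y under H0): p = 0.083333.
Step 5: alpha = 0.1. reject H0.

tau_b = -0.8000 (C=1, D=9), p = 0.083333, reject H0.


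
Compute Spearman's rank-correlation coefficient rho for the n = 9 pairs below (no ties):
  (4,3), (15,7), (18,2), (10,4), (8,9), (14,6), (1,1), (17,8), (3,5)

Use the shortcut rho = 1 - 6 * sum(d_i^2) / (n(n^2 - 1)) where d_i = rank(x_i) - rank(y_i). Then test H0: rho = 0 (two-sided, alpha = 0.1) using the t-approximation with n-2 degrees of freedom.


Step 1: Rank x and y separately (midranks; no ties here).
rank(x): 4->3, 15->7, 18->9, 10->5, 8->4, 14->6, 1->1, 17->8, 3->2
rank(y): 3->3, 7->7, 2->2, 4->4, 9->9, 6->6, 1->1, 8->8, 5->5
Step 2: d_i = R_x(i) - R_y(i); compute d_i^2.
  (3-3)^2=0, (7-7)^2=0, (9-2)^2=49, (5-4)^2=1, (4-9)^2=25, (6-6)^2=0, (1-1)^2=0, (8-8)^2=0, (2-5)^2=9
sum(d^2) = 84.
Step 3: rho = 1 - 6*84 / (9*(9^2 - 1)) = 1 - 504/720 = 0.300000.
Step 4: Under H0, t = rho * sqrt((n-2)/(1-rho^2)) = 0.8321 ~ t(7).
Step 5: Two-sided p-value from the t-distribution with 7 df = 0.432845.
Step 6: alpha = 0.1. fail to reject H0.

rho = 0.3000, p = 0.432845, fail to reject H0 at alpha = 0.1.


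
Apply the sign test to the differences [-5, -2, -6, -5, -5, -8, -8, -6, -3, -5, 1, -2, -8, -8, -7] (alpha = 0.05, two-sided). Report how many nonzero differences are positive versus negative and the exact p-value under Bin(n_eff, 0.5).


Step 1: Discard zero differences. Original n = 15; n_eff = number of nonzero differences = 15.
Nonzero differences (with sign): -5, -2, -6, -5, -5, -8, -8, -6, -3, -5, +1, -2, -8, -8, -7
Step 2: Count signs: positive = 1, negative = 14.
Step 3: Under H0: P(positive) = 0.5, so the number of positives S ~ Bin(15, 0.5).
Step 4: Two-sided exact p-value = sum of Bin(15,0.5) probabilities at or below the observed probability = 0.000977.
Step 5: alpha = 0.05. reject H0.

n_eff = 15, pos = 1, neg = 14, p = 0.000977, reject H0.


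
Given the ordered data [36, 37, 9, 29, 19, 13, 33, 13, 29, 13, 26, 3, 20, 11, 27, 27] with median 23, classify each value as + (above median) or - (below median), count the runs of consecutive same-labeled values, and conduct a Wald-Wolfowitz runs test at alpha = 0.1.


Step 1: Compute median = 23; label A = above, B = below.
Labels in order: AABABBABABABBBAA  (n_A = 8, n_B = 8)
Step 2: Count runs R = 11.
Step 3: Under H0 (random ordering), E[R] = 2*n_A*n_B/(n_A+n_B) + 1 = 2*8*8/16 + 1 = 9.0000.
        Var[R] = 2*n_A*n_B*(2*n_A*n_B - n_A - n_B) / ((n_A+n_B)^2 * (n_A+n_B-1)) = 14336/3840 = 3.7333.
        SD[R] = 1.9322.
Step 4: Continuity-corrected z = (R - 0.5 - E[R]) / SD[R] = (11 - 0.5 - 9.0000) / 1.9322 = 0.7763.
Step 5: Two-sided p-value via normal approximation = 2*(1 - Phi(|z|)) = 0.437558.
Step 6: alpha = 0.1. fail to reject H0.

R = 11, z = 0.7763, p = 0.437558, fail to reject H0.


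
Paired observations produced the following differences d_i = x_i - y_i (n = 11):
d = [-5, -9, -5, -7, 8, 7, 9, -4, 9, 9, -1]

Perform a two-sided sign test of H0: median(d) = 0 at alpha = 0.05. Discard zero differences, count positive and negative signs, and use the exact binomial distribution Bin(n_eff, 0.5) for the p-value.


Step 1: Discard zero differences. Original n = 11; n_eff = number of nonzero differences = 11.
Nonzero differences (with sign): -5, -9, -5, -7, +8, +7, +9, -4, +9, +9, -1
Step 2: Count signs: positive = 5, negative = 6.
Step 3: Under H0: P(positive) = 0.5, so the number of positives S ~ Bin(11, 0.5).
Step 4: Two-sided exact p-value = sum of Bin(11,0.5) probabilities at or below the observed probability = 1.000000.
Step 5: alpha = 0.05. fail to reject H0.

n_eff = 11, pos = 5, neg = 6, p = 1.000000, fail to reject H0.


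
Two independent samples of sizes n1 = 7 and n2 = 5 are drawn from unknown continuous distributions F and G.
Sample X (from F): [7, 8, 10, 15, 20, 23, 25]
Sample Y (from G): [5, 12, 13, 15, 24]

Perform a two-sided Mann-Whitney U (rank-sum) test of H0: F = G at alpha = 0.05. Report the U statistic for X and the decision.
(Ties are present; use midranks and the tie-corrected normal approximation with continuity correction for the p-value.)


Step 1: Combine and sort all 12 observations; assign midranks.
sorted (value, group): (5,Y), (7,X), (8,X), (10,X), (12,Y), (13,Y), (15,X), (15,Y), (20,X), (23,X), (24,Y), (25,X)
ranks: 5->1, 7->2, 8->3, 10->4, 12->5, 13->6, 15->7.5, 15->7.5, 20->9, 23->10, 24->11, 25->12
Step 2: Rank sum for X: R1 = 2 + 3 + 4 + 7.5 + 9 + 10 + 12 = 47.5.
Step 3: U_X = R1 - n1(n1+1)/2 = 47.5 - 7*8/2 = 47.5 - 28 = 19.5.
       U_Y = n1*n2 - U_X = 35 - 19.5 = 15.5.
Step 4: Ties are present, so use the tie-corrected normal approximation (with continuity correction) for the p-value.
Step 5: p-value = 0.807210; compare to alpha = 0.05. fail to reject H0.

U_X = 19.5, p = 0.807210, fail to reject H0 at alpha = 0.05.


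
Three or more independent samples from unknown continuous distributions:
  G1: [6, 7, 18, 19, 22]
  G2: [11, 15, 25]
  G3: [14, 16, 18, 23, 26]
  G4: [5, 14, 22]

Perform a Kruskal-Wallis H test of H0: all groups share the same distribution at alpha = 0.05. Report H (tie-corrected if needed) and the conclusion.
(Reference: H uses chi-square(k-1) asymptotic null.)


Step 1: Combine all N = 16 observations and assign midranks.
sorted (value, group, rank): (5,G4,1), (6,G1,2), (7,G1,3), (11,G2,4), (14,G3,5.5), (14,G4,5.5), (15,G2,7), (16,G3,8), (18,G1,9.5), (18,G3,9.5), (19,G1,11), (22,G1,12.5), (22,G4,12.5), (23,G3,14), (25,G2,15), (26,G3,16)
Step 2: Sum ranks within each group.
R_1 = 38 (n_1 = 5)
R_2 = 26 (n_2 = 3)
R_3 = 53 (n_3 = 5)
R_4 = 19 (n_4 = 3)
Step 3: H = 12/(N(N+1)) * sum(R_i^2/n_i) - 3(N+1)
     = 12/(16*17) * (38^2/5 + 26^2/3 + 53^2/5 + 19^2/3) - 3*17
     = 0.044118 * 1196.27 - 51
     = 1.776471.
Step 4: Ties present; correction factor C = 1 - 18/(16^3 - 16) = 0.995588. Corrected H = 1.776471 / 0.995588 = 1.784343.
Step 5: Under H0, H ~ chi^2(3); p-value = 0.618348.
Step 6: alpha = 0.05. fail to reject H0.

H = 1.7843, df = 3, p = 0.618348, fail to reject H0.


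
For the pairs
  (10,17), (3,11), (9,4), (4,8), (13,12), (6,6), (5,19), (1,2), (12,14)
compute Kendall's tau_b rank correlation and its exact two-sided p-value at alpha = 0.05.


Step 1: Enumerate the 36 unordered pairs (i,j) with i<j and classify each by sign(x_j-x_i) * sign(y_j-y_i).
  (1,2):dx=-7,dy=-6->C; (1,3):dx=-1,dy=-13->C; (1,4):dx=-6,dy=-9->C; (1,5):dx=+3,dy=-5->D
  (1,6):dx=-4,dy=-11->C; (1,7):dx=-5,dy=+2->D; (1,8):dx=-9,dy=-15->C; (1,9):dx=+2,dy=-3->D
  (2,3):dx=+6,dy=-7->D; (2,4):dx=+1,dy=-3->D; (2,5):dx=+10,dy=+1->C; (2,6):dx=+3,dy=-5->D
  (2,7):dx=+2,dy=+8->C; (2,8):dx=-2,dy=-9->C; (2,9):dx=+9,dy=+3->C; (3,4):dx=-5,dy=+4->D
  (3,5):dx=+4,dy=+8->C; (3,6):dx=-3,dy=+2->D; (3,7):dx=-4,dy=+15->D; (3,8):dx=-8,dy=-2->C
  (3,9):dx=+3,dy=+10->C; (4,5):dx=+9,dy=+4->C; (4,6):dx=+2,dy=-2->D; (4,7):dx=+1,dy=+11->C
  (4,8):dx=-3,dy=-6->C; (4,9):dx=+8,dy=+6->C; (5,6):dx=-7,dy=-6->C; (5,7):dx=-8,dy=+7->D
  (5,8):dx=-12,dy=-10->C; (5,9):dx=-1,dy=+2->D; (6,7):dx=-1,dy=+13->D; (6,8):dx=-5,dy=-4->C
  (6,9):dx=+6,dy=+8->C; (7,8):dx=-4,dy=-17->C; (7,9):dx=+7,dy=-5->D; (8,9):dx=+11,dy=+12->C
Step 2: C = 22, D = 14, total pairs = 36.
Step 3: tau = (C - D)/(n(n-1)/2) = (22 - 14)/36 = 0.222222.
Step 4: Exact two-sided p-value (enumerate n! = 362880 permutations of y under H0): p = 0.476709.
Step 5: alpha = 0.05. fail to reject H0.

tau_b = 0.2222 (C=22, D=14), p = 0.476709, fail to reject H0.


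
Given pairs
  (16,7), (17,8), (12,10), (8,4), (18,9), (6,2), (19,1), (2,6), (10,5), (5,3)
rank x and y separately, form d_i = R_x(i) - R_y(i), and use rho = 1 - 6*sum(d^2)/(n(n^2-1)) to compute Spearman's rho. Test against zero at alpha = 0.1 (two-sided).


Step 1: Rank x and y separately (midranks; no ties here).
rank(x): 16->7, 17->8, 12->6, 8->4, 18->9, 6->3, 19->10, 2->1, 10->5, 5->2
rank(y): 7->7, 8->8, 10->10, 4->4, 9->9, 2->2, 1->1, 6->6, 5->5, 3->3
Step 2: d_i = R_x(i) - R_y(i); compute d_i^2.
  (7-7)^2=0, (8-8)^2=0, (6-10)^2=16, (4-4)^2=0, (9-9)^2=0, (3-2)^2=1, (10-1)^2=81, (1-6)^2=25, (5-5)^2=0, (2-3)^2=1
sum(d^2) = 124.
Step 3: rho = 1 - 6*124 / (10*(10^2 - 1)) = 1 - 744/990 = 0.248485.
Step 4: Under H0, t = rho * sqrt((n-2)/(1-rho^2)) = 0.7256 ~ t(8).
Step 5: Two-sided p-value from the t-distribution with 8 df = 0.488776.
Step 6: alpha = 0.1. fail to reject H0.

rho = 0.2485, p = 0.488776, fail to reject H0 at alpha = 0.1.


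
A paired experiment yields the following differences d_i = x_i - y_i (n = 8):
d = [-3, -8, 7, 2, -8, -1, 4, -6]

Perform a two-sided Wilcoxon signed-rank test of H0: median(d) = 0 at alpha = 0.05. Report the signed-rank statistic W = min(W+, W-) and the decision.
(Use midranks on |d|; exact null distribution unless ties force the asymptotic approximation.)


Step 1: Drop any zero differences (none here) and take |d_i|.
|d| = [3, 8, 7, 2, 8, 1, 4, 6]
Step 2: Midrank |d_i| (ties get averaged ranks).
ranks: |3|->3, |8|->7.5, |7|->6, |2|->2, |8|->7.5, |1|->1, |4|->4, |6|->5
Step 3: Attach original signs; sum ranks with positive sign and with negative sign.
W+ = 6 + 2 + 4 = 12
W- = 3 + 7.5 + 7.5 + 1 + 5 = 24
(Check: W+ + W- = 36 should equal n(n+1)/2 = 36.)
Step 4: Test statistic W = min(W+, W-) = 12.
Step 5: Ties in |d|, so use the tie-corrected normal approximation.
        E[W] = n(n+1)/4 = 8*9/4 = 18.
        Tie groups: |d|=8 (t=2); sum(t^3 - t) = 6.
        Var[W] = n(n+1)(2n+1)/24 - sum(t^3-t)/48 = 1224/24 - 6/48 = 50.875.
        z = (W - E[W]) / sqrt(Var[W]) = (12 - 18) / 7.1327 = -0.8412.
        Two-sided p = 2*Phi(z) = 0.400236.
Step 6: alpha = 0.05. fail to reject H0.

W+ = 12, W- = 24, W = min = 12, p = 0.400236, fail to reject H0.


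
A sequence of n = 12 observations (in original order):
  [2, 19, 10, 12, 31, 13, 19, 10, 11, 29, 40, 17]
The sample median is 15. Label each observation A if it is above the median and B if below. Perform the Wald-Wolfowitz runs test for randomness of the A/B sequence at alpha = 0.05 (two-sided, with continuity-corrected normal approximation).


Step 1: Compute median = 15; label A = above, B = below.
Labels in order: BABBABABBAAA  (n_A = 6, n_B = 6)
Step 2: Count runs R = 8.
Step 3: Under H0 (random ordering), E[R] = 2*n_A*n_B/(n_A+n_B) + 1 = 2*6*6/12 + 1 = 7.0000.
        Var[R] = 2*n_A*n_B*(2*n_A*n_B - n_A - n_B) / ((n_A+n_B)^2 * (n_A+n_B-1)) = 4320/1584 = 2.7273.
        SD[R] = 1.6514.
Step 4: Continuity-corrected z = (R - 0.5 - E[R]) / SD[R] = (8 - 0.5 - 7.0000) / 1.6514 = 0.3028.
Step 5: Two-sided p-value via normal approximation = 2*(1 - Phi(|z|)) = 0.762069.
Step 6: alpha = 0.05. fail to reject H0.

R = 8, z = 0.3028, p = 0.762069, fail to reject H0.


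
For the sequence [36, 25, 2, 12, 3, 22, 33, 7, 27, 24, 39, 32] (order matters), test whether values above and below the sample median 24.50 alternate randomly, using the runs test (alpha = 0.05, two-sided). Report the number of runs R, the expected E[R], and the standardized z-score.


Step 1: Compute median = 24.50; label A = above, B = below.
Labels in order: AABBBBABABAA  (n_A = 6, n_B = 6)
Step 2: Count runs R = 7.
Step 3: Under H0 (random ordering), E[R] = 2*n_A*n_B/(n_A+n_B) + 1 = 2*6*6/12 + 1 = 7.0000.
        Var[R] = 2*n_A*n_B*(2*n_A*n_B - n_A - n_B) / ((n_A+n_B)^2 * (n_A+n_B-1)) = 4320/1584 = 2.7273.
        SD[R] = 1.6514.
Step 4: R = E[R], so z = 0 with no continuity correction.
Step 5: Two-sided p-value via normal approximation = 2*(1 - Phi(|z|)) = 1.000000.
Step 6: alpha = 0.05. fail to reject H0.

R = 7, z = 0.0000, p = 1.000000, fail to reject H0.


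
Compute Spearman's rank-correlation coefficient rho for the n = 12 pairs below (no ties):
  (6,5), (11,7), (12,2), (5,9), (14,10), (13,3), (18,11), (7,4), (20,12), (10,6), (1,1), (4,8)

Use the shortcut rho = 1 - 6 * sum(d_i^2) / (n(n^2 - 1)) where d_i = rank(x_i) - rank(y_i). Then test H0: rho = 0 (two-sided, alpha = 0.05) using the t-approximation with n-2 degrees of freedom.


Step 1: Rank x and y separately (midranks; no ties here).
rank(x): 6->4, 11->7, 12->8, 5->3, 14->10, 13->9, 18->11, 7->5, 20->12, 10->6, 1->1, 4->2
rank(y): 5->5, 7->7, 2->2, 9->9, 10->10, 3->3, 11->11, 4->4, 12->12, 6->6, 1->1, 8->8
Step 2: d_i = R_x(i) - R_y(i); compute d_i^2.
  (4-5)^2=1, (7-7)^2=0, (8-2)^2=36, (3-9)^2=36, (10-10)^2=0, (9-3)^2=36, (11-11)^2=0, (5-4)^2=1, (12-12)^2=0, (6-6)^2=0, (1-1)^2=0, (2-8)^2=36
sum(d^2) = 146.
Step 3: rho = 1 - 6*146 / (12*(12^2 - 1)) = 1 - 876/1716 = 0.489510.
Step 4: Under H0, t = rho * sqrt((n-2)/(1-rho^2)) = 1.7752 ~ t(10).
Step 5: Two-sided p-value from the t-distribution with 10 df = 0.106252.
Step 6: alpha = 0.05. fail to reject H0.

rho = 0.4895, p = 0.106252, fail to reject H0 at alpha = 0.05.


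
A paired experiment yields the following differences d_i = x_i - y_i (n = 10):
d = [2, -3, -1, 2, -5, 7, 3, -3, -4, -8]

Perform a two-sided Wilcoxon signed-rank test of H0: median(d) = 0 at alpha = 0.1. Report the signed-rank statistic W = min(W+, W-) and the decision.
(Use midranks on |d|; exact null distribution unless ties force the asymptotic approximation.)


Step 1: Drop any zero differences (none here) and take |d_i|.
|d| = [2, 3, 1, 2, 5, 7, 3, 3, 4, 8]
Step 2: Midrank |d_i| (ties get averaged ranks).
ranks: |2|->2.5, |3|->5, |1|->1, |2|->2.5, |5|->8, |7|->9, |3|->5, |3|->5, |4|->7, |8|->10
Step 3: Attach original signs; sum ranks with positive sign and with negative sign.
W+ = 2.5 + 2.5 + 9 + 5 = 19
W- = 5 + 1 + 8 + 5 + 7 + 10 = 36
(Check: W+ + W- = 55 should equal n(n+1)/2 = 55.)
Step 4: Test statistic W = min(W+, W-) = 19.
Step 5: Ties in |d|, so use the tie-corrected normal approximation.
        E[W] = n(n+1)/4 = 10*11/4 = 27.5.
        Tie groups: |d|=2 (t=2), |d|=3 (t=3); sum(t^3 - t) = 30.
        Var[W] = n(n+1)(2n+1)/24 - sum(t^3-t)/48 = 2310/24 - 30/48 = 95.625.
        z = (W - E[W]) / sqrt(Var[W]) = (19 - 27.5) / 9.7788 = -0.8692.
        Two-sided p = 2*Phi(z) = 0.384723.
Step 6: alpha = 0.1. fail to reject H0.

W+ = 19, W- = 36, W = min = 19, p = 0.384723, fail to reject H0.


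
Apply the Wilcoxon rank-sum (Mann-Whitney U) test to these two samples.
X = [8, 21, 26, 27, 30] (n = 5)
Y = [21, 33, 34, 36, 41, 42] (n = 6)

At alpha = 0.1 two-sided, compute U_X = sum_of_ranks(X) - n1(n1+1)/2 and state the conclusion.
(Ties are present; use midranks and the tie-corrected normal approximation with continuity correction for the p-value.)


Step 1: Combine and sort all 11 observations; assign midranks.
sorted (value, group): (8,X), (21,X), (21,Y), (26,X), (27,X), (30,X), (33,Y), (34,Y), (36,Y), (41,Y), (42,Y)
ranks: 8->1, 21->2.5, 21->2.5, 26->4, 27->5, 30->6, 33->7, 34->8, 36->9, 41->10, 42->11
Step 2: Rank sum for X: R1 = 1 + 2.5 + 4 + 5 + 6 = 18.5.
Step 3: U_X = R1 - n1(n1+1)/2 = 18.5 - 5*6/2 = 18.5 - 15 = 3.5.
       U_Y = n1*n2 - U_X = 30 - 3.5 = 26.5.
Step 4: Ties are present, so use the tie-corrected normal approximation (with continuity correction) for the p-value.
Step 5: p-value = 0.044126; compare to alpha = 0.1. reject H0.

U_X = 3.5, p = 0.044126, reject H0 at alpha = 0.1.


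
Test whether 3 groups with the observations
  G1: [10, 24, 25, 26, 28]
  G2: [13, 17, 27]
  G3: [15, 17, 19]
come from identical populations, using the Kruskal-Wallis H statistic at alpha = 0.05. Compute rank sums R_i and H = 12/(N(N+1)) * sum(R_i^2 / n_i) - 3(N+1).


Step 1: Combine all N = 11 observations and assign midranks.
sorted (value, group, rank): (10,G1,1), (13,G2,2), (15,G3,3), (17,G2,4.5), (17,G3,4.5), (19,G3,6), (24,G1,7), (25,G1,8), (26,G1,9), (27,G2,10), (28,G1,11)
Step 2: Sum ranks within each group.
R_1 = 36 (n_1 = 5)
R_2 = 16.5 (n_2 = 3)
R_3 = 13.5 (n_3 = 3)
Step 3: H = 12/(N(N+1)) * sum(R_i^2/n_i) - 3(N+1)
     = 12/(11*12) * (36^2/5 + 16.5^2/3 + 13.5^2/3) - 3*12
     = 0.090909 * 410.7 - 36
     = 1.336364.
Step 4: Ties present; correction factor C = 1 - 6/(11^3 - 11) = 0.995455. Corrected H = 1.336364 / 0.995455 = 1.342466.
Step 5: Under H0, H ~ chi^2(2); p-value = 0.511078.
Step 6: alpha = 0.05. fail to reject H0.

H = 1.3425, df = 2, p = 0.511078, fail to reject H0.


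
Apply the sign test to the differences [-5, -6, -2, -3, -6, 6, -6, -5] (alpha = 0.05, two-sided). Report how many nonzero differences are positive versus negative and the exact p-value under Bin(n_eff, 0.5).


Step 1: Discard zero differences. Original n = 8; n_eff = number of nonzero differences = 8.
Nonzero differences (with sign): -5, -6, -2, -3, -6, +6, -6, -5
Step 2: Count signs: positive = 1, negative = 7.
Step 3: Under H0: P(positive) = 0.5, so the number of positives S ~ Bin(8, 0.5).
Step 4: Two-sided exact p-value = sum of Bin(8,0.5) probabilities at or below the observed probability = 0.070312.
Step 5: alpha = 0.05. fail to reject H0.

n_eff = 8, pos = 1, neg = 7, p = 0.070312, fail to reject H0.


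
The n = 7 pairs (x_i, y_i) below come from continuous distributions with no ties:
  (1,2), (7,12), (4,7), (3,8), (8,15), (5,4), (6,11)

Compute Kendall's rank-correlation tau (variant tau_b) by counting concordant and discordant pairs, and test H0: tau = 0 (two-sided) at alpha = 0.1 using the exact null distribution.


Step 1: Enumerate the 21 unordered pairs (i,j) with i<j and classify each by sign(x_j-x_i) * sign(y_j-y_i).
  (1,2):dx=+6,dy=+10->C; (1,3):dx=+3,dy=+5->C; (1,4):dx=+2,dy=+6->C; (1,5):dx=+7,dy=+13->C
  (1,6):dx=+4,dy=+2->C; (1,7):dx=+5,dy=+9->C; (2,3):dx=-3,dy=-5->C; (2,4):dx=-4,dy=-4->C
  (2,5):dx=+1,dy=+3->C; (2,6):dx=-2,dy=-8->C; (2,7):dx=-1,dy=-1->C; (3,4):dx=-1,dy=+1->D
  (3,5):dx=+4,dy=+8->C; (3,6):dx=+1,dy=-3->D; (3,7):dx=+2,dy=+4->C; (4,5):dx=+5,dy=+7->C
  (4,6):dx=+2,dy=-4->D; (4,7):dx=+3,dy=+3->C; (5,6):dx=-3,dy=-11->C; (5,7):dx=-2,dy=-4->C
  (6,7):dx=+1,dy=+7->C
Step 2: C = 18, D = 3, total pairs = 21.
Step 3: tau = (C - D)/(n(n-1)/2) = (18 - 3)/21 = 0.714286.
Step 4: Exact two-sided p-value (enumerate n! = 5040 permutations of y under H0): p = 0.030159.
Step 5: alpha = 0.1. reject H0.

tau_b = 0.7143 (C=18, D=3), p = 0.030159, reject H0.


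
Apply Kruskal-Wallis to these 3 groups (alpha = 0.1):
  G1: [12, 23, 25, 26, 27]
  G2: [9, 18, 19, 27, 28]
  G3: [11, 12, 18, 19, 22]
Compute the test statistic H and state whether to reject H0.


Step 1: Combine all N = 15 observations and assign midranks.
sorted (value, group, rank): (9,G2,1), (11,G3,2), (12,G1,3.5), (12,G3,3.5), (18,G2,5.5), (18,G3,5.5), (19,G2,7.5), (19,G3,7.5), (22,G3,9), (23,G1,10), (25,G1,11), (26,G1,12), (27,G1,13.5), (27,G2,13.5), (28,G2,15)
Step 2: Sum ranks within each group.
R_1 = 50 (n_1 = 5)
R_2 = 42.5 (n_2 = 5)
R_3 = 27.5 (n_3 = 5)
Step 3: H = 12/(N(N+1)) * sum(R_i^2/n_i) - 3(N+1)
     = 12/(15*16) * (50^2/5 + 42.5^2/5 + 27.5^2/5) - 3*16
     = 0.050000 * 1012.5 - 48
     = 2.625000.
Step 4: Ties present; correction factor C = 1 - 24/(15^3 - 15) = 0.992857. Corrected H = 2.625000 / 0.992857 = 2.643885.
Step 5: Under H0, H ~ chi^2(2); p-value = 0.266617.
Step 6: alpha = 0.1. fail to reject H0.

H = 2.6439, df = 2, p = 0.266617, fail to reject H0.


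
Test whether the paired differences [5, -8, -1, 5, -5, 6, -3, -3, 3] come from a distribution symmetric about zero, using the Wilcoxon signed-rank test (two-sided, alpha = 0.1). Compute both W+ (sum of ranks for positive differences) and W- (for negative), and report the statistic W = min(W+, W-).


Step 1: Drop any zero differences (none here) and take |d_i|.
|d| = [5, 8, 1, 5, 5, 6, 3, 3, 3]
Step 2: Midrank |d_i| (ties get averaged ranks).
ranks: |5|->6, |8|->9, |1|->1, |5|->6, |5|->6, |6|->8, |3|->3, |3|->3, |3|->3
Step 3: Attach original signs; sum ranks with positive sign and with negative sign.
W+ = 6 + 6 + 8 + 3 = 23
W- = 9 + 1 + 6 + 3 + 3 = 22
(Check: W+ + W- = 45 should equal n(n+1)/2 = 45.)
Step 4: Test statistic W = min(W+, W-) = 22.
Step 5: Ties in |d|, so use the tie-corrected normal approximation.
        E[W] = n(n+1)/4 = 9*10/4 = 22.5.
        Tie groups: |d|=3 (t=3), |d|=5 (t=3); sum(t^3 - t) = 48.
        Var[W] = n(n+1)(2n+1)/24 - sum(t^3-t)/48 = 1710/24 - 48/48 = 70.25.
        z = (W - E[W]) / sqrt(Var[W]) = (22 - 22.5) / 8.3815 = -0.0597.
        Two-sided p = 2*Phi(z) = 0.952430.
Step 6: alpha = 0.1. fail to reject H0.

W+ = 23, W- = 22, W = min = 22, p = 0.952430, fail to reject H0.


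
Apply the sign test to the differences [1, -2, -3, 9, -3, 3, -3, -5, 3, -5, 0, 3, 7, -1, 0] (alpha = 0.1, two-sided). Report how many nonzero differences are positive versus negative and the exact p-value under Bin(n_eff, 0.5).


Step 1: Discard zero differences. Original n = 15; n_eff = number of nonzero differences = 13.
Nonzero differences (with sign): +1, -2, -3, +9, -3, +3, -3, -5, +3, -5, +3, +7, -1
Step 2: Count signs: positive = 6, negative = 7.
Step 3: Under H0: P(positive) = 0.5, so the number of positives S ~ Bin(13, 0.5).
Step 4: Two-sided exact p-value = sum of Bin(13,0.5) probabilities at or below the observed probability = 1.000000.
Step 5: alpha = 0.1. fail to reject H0.

n_eff = 13, pos = 6, neg = 7, p = 1.000000, fail to reject H0.


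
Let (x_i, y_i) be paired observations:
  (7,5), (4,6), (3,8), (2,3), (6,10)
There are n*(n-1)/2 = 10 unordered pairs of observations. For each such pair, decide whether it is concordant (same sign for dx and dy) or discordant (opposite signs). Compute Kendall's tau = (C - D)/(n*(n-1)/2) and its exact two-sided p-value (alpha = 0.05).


Step 1: Enumerate the 10 unordered pairs (i,j) with i<j and classify each by sign(x_j-x_i) * sign(y_j-y_i).
  (1,2):dx=-3,dy=+1->D; (1,3):dx=-4,dy=+3->D; (1,4):dx=-5,dy=-2->C; (1,5):dx=-1,dy=+5->D
  (2,3):dx=-1,dy=+2->D; (2,4):dx=-2,dy=-3->C; (2,5):dx=+2,dy=+4->C; (3,4):dx=-1,dy=-5->C
  (3,5):dx=+3,dy=+2->C; (4,5):dx=+4,dy=+7->C
Step 2: C = 6, D = 4, total pairs = 10.
Step 3: tau = (C - D)/(n(n-1)/2) = (6 - 4)/10 = 0.200000.
Step 4: Exact two-sided p-value (enumerate n! = 120 permutations of y under H0): p = 0.816667.
Step 5: alpha = 0.05. fail to reject H0.

tau_b = 0.2000 (C=6, D=4), p = 0.816667, fail to reject H0.


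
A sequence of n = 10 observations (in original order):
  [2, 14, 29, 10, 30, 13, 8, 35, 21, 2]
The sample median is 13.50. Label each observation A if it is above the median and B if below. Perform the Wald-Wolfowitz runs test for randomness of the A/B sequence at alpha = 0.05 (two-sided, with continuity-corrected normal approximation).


Step 1: Compute median = 13.50; label A = above, B = below.
Labels in order: BAABABBAAB  (n_A = 5, n_B = 5)
Step 2: Count runs R = 7.
Step 3: Under H0 (random ordering), E[R] = 2*n_A*n_B/(n_A+n_B) + 1 = 2*5*5/10 + 1 = 6.0000.
        Var[R] = 2*n_A*n_B*(2*n_A*n_B - n_A - n_B) / ((n_A+n_B)^2 * (n_A+n_B-1)) = 2000/900 = 2.2222.
        SD[R] = 1.4907.
Step 4: Continuity-corrected z = (R - 0.5 - E[R]) / SD[R] = (7 - 0.5 - 6.0000) / 1.4907 = 0.3354.
Step 5: Two-sided p-value via normal approximation = 2*(1 - Phi(|z|)) = 0.737316.
Step 6: alpha = 0.05. fail to reject H0.

R = 7, z = 0.3354, p = 0.737316, fail to reject H0.


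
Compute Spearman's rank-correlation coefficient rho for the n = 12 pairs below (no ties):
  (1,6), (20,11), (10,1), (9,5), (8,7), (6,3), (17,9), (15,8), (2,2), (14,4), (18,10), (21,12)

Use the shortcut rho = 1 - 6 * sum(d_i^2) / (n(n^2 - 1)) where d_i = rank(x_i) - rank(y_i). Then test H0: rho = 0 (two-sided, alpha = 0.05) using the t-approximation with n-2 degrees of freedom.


Step 1: Rank x and y separately (midranks; no ties here).
rank(x): 1->1, 20->11, 10->6, 9->5, 8->4, 6->3, 17->9, 15->8, 2->2, 14->7, 18->10, 21->12
rank(y): 6->6, 11->11, 1->1, 5->5, 7->7, 3->3, 9->9, 8->8, 2->2, 4->4, 10->10, 12->12
Step 2: d_i = R_x(i) - R_y(i); compute d_i^2.
  (1-6)^2=25, (11-11)^2=0, (6-1)^2=25, (5-5)^2=0, (4-7)^2=9, (3-3)^2=0, (9-9)^2=0, (8-8)^2=0, (2-2)^2=0, (7-4)^2=9, (10-10)^2=0, (12-12)^2=0
sum(d^2) = 68.
Step 3: rho = 1 - 6*68 / (12*(12^2 - 1)) = 1 - 408/1716 = 0.762238.
Step 4: Under H0, t = rho * sqrt((n-2)/(1-rho^2)) = 3.7238 ~ t(10).
Step 5: Two-sided p-value from the t-distribution with 10 df = 0.003950.
Step 6: alpha = 0.05. reject H0.

rho = 0.7622, p = 0.003950, reject H0 at alpha = 0.05.


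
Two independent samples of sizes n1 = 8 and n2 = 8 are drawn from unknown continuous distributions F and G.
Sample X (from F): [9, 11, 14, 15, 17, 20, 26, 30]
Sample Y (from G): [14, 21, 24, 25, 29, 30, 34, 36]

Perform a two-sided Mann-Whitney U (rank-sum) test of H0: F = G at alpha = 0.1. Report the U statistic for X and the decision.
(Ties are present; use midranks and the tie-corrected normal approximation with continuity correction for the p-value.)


Step 1: Combine and sort all 16 observations; assign midranks.
sorted (value, group): (9,X), (11,X), (14,X), (14,Y), (15,X), (17,X), (20,X), (21,Y), (24,Y), (25,Y), (26,X), (29,Y), (30,X), (30,Y), (34,Y), (36,Y)
ranks: 9->1, 11->2, 14->3.5, 14->3.5, 15->5, 17->6, 20->7, 21->8, 24->9, 25->10, 26->11, 29->12, 30->13.5, 30->13.5, 34->15, 36->16
Step 2: Rank sum for X: R1 = 1 + 2 + 3.5 + 5 + 6 + 7 + 11 + 13.5 = 49.
Step 3: U_X = R1 - n1(n1+1)/2 = 49 - 8*9/2 = 49 - 36 = 13.
       U_Y = n1*n2 - U_X = 64 - 13 = 51.
Step 4: Ties are present, so use the tie-corrected normal approximation (with continuity correction) for the p-value.
Step 5: p-value = 0.051685; compare to alpha = 0.1. reject H0.

U_X = 13, p = 0.051685, reject H0 at alpha = 0.1.


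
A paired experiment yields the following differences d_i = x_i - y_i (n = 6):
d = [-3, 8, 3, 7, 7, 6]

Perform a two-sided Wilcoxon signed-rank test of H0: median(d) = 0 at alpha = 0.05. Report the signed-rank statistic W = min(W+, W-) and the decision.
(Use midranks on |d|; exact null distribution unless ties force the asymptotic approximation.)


Step 1: Drop any zero differences (none here) and take |d_i|.
|d| = [3, 8, 3, 7, 7, 6]
Step 2: Midrank |d_i| (ties get averaged ranks).
ranks: |3|->1.5, |8|->6, |3|->1.5, |7|->4.5, |7|->4.5, |6|->3
Step 3: Attach original signs; sum ranks with positive sign and with negative sign.
W+ = 6 + 1.5 + 4.5 + 4.5 + 3 = 19.5
W- = 1.5 = 1.5
(Check: W+ + W- = 21 should equal n(n+1)/2 = 21.)
Step 4: Test statistic W = min(W+, W-) = 1.5.
Step 5: Ties in |d|, so use the tie-corrected normal approximation.
        E[W] = n(n+1)/4 = 6*7/4 = 10.5.
        Tie groups: |d|=3 (t=2), |d|=7 (t=2); sum(t^3 - t) = 12.
        Var[W] = n(n+1)(2n+1)/24 - sum(t^3-t)/48 = 546/24 - 12/48 = 22.5.
        z = (W - E[W]) / sqrt(Var[W]) = (1.5 - 10.5) / 4.7434 = -1.8974.
        Two-sided p = 2*Phi(z) = 0.057780.
Step 6: alpha = 0.05. fail to reject H0.

W+ = 19.5, W- = 1.5, W = min = 1.5, p = 0.057780, fail to reject H0.


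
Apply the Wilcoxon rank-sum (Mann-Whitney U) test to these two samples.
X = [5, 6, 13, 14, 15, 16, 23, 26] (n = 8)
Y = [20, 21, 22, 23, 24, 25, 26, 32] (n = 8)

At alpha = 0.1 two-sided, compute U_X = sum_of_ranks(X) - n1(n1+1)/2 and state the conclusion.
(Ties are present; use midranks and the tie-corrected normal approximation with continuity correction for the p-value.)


Step 1: Combine and sort all 16 observations; assign midranks.
sorted (value, group): (5,X), (6,X), (13,X), (14,X), (15,X), (16,X), (20,Y), (21,Y), (22,Y), (23,X), (23,Y), (24,Y), (25,Y), (26,X), (26,Y), (32,Y)
ranks: 5->1, 6->2, 13->3, 14->4, 15->5, 16->6, 20->7, 21->8, 22->9, 23->10.5, 23->10.5, 24->12, 25->13, 26->14.5, 26->14.5, 32->16
Step 2: Rank sum for X: R1 = 1 + 2 + 3 + 4 + 5 + 6 + 10.5 + 14.5 = 46.
Step 3: U_X = R1 - n1(n1+1)/2 = 46 - 8*9/2 = 46 - 36 = 10.
       U_Y = n1*n2 - U_X = 64 - 10 = 54.
Step 4: Ties are present, so use the tie-corrected normal approximation (with continuity correction) for the p-value.
Step 5: p-value = 0.023742; compare to alpha = 0.1. reject H0.

U_X = 10, p = 0.023742, reject H0 at alpha = 0.1.


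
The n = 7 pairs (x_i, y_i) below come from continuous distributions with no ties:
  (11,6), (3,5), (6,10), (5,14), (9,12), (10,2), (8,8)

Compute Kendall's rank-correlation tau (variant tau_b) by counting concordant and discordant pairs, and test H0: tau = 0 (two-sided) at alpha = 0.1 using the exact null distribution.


Step 1: Enumerate the 21 unordered pairs (i,j) with i<j and classify each by sign(x_j-x_i) * sign(y_j-y_i).
  (1,2):dx=-8,dy=-1->C; (1,3):dx=-5,dy=+4->D; (1,4):dx=-6,dy=+8->D; (1,5):dx=-2,dy=+6->D
  (1,6):dx=-1,dy=-4->C; (1,7):dx=-3,dy=+2->D; (2,3):dx=+3,dy=+5->C; (2,4):dx=+2,dy=+9->C
  (2,5):dx=+6,dy=+7->C; (2,6):dx=+7,dy=-3->D; (2,7):dx=+5,dy=+3->C; (3,4):dx=-1,dy=+4->D
  (3,5):dx=+3,dy=+2->C; (3,6):dx=+4,dy=-8->D; (3,7):dx=+2,dy=-2->D; (4,5):dx=+4,dy=-2->D
  (4,6):dx=+5,dy=-12->D; (4,7):dx=+3,dy=-6->D; (5,6):dx=+1,dy=-10->D; (5,7):dx=-1,dy=-4->C
  (6,7):dx=-2,dy=+6->D
Step 2: C = 8, D = 13, total pairs = 21.
Step 3: tau = (C - D)/(n(n-1)/2) = (8 - 13)/21 = -0.238095.
Step 4: Exact two-sided p-value (enumerate n! = 5040 permutations of y under H0): p = 0.561905.
Step 5: alpha = 0.1. fail to reject H0.

tau_b = -0.2381 (C=8, D=13), p = 0.561905, fail to reject H0.


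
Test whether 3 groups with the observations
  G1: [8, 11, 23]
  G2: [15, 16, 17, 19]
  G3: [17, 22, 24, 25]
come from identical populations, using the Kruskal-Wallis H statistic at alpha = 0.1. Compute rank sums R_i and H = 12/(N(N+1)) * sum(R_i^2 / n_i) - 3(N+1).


Step 1: Combine all N = 11 observations and assign midranks.
sorted (value, group, rank): (8,G1,1), (11,G1,2), (15,G2,3), (16,G2,4), (17,G2,5.5), (17,G3,5.5), (19,G2,7), (22,G3,8), (23,G1,9), (24,G3,10), (25,G3,11)
Step 2: Sum ranks within each group.
R_1 = 12 (n_1 = 3)
R_2 = 19.5 (n_2 = 4)
R_3 = 34.5 (n_3 = 4)
Step 3: H = 12/(N(N+1)) * sum(R_i^2/n_i) - 3(N+1)
     = 12/(11*12) * (12^2/3 + 19.5^2/4 + 34.5^2/4) - 3*12
     = 0.090909 * 440.625 - 36
     = 4.056818.
Step 4: Ties present; correction factor C = 1 - 6/(11^3 - 11) = 0.995455. Corrected H = 4.056818 / 0.995455 = 4.075342.
Step 5: Under H0, H ~ chi^2(2); p-value = 0.130332.
Step 6: alpha = 0.1. fail to reject H0.

H = 4.0753, df = 2, p = 0.130332, fail to reject H0.


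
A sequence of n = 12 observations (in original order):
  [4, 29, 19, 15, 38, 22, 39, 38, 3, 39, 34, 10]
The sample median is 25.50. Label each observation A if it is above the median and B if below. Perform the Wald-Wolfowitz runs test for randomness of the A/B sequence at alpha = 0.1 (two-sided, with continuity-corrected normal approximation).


Step 1: Compute median = 25.50; label A = above, B = below.
Labels in order: BABBABAABAAB  (n_A = 6, n_B = 6)
Step 2: Count runs R = 9.
Step 3: Under H0 (random ordering), E[R] = 2*n_A*n_B/(n_A+n_B) + 1 = 2*6*6/12 + 1 = 7.0000.
        Var[R] = 2*n_A*n_B*(2*n_A*n_B - n_A - n_B) / ((n_A+n_B)^2 * (n_A+n_B-1)) = 4320/1584 = 2.7273.
        SD[R] = 1.6514.
Step 4: Continuity-corrected z = (R - 0.5 - E[R]) / SD[R] = (9 - 0.5 - 7.0000) / 1.6514 = 0.9083.
Step 5: Two-sided p-value via normal approximation = 2*(1 - Phi(|z|)) = 0.363722.
Step 6: alpha = 0.1. fail to reject H0.

R = 9, z = 0.9083, p = 0.363722, fail to reject H0.


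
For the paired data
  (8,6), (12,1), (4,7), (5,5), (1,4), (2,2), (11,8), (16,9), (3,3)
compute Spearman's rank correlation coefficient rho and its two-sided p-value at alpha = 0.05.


Step 1: Rank x and y separately (midranks; no ties here).
rank(x): 8->6, 12->8, 4->4, 5->5, 1->1, 2->2, 11->7, 16->9, 3->3
rank(y): 6->6, 1->1, 7->7, 5->5, 4->4, 2->2, 8->8, 9->9, 3->3
Step 2: d_i = R_x(i) - R_y(i); compute d_i^2.
  (6-6)^2=0, (8-1)^2=49, (4-7)^2=9, (5-5)^2=0, (1-4)^2=9, (2-2)^2=0, (7-8)^2=1, (9-9)^2=0, (3-3)^2=0
sum(d^2) = 68.
Step 3: rho = 1 - 6*68 / (9*(9^2 - 1)) = 1 - 408/720 = 0.433333.
Step 4: Under H0, t = rho * sqrt((n-2)/(1-rho^2)) = 1.2721 ~ t(7).
Step 5: Two-sided p-value from the t-distribution with 7 df = 0.243952.
Step 6: alpha = 0.05. fail to reject H0.

rho = 0.4333, p = 0.243952, fail to reject H0 at alpha = 0.05.


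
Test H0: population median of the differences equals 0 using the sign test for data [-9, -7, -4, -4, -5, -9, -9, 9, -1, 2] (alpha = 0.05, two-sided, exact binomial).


Step 1: Discard zero differences. Original n = 10; n_eff = number of nonzero differences = 10.
Nonzero differences (with sign): -9, -7, -4, -4, -5, -9, -9, +9, -1, +2
Step 2: Count signs: positive = 2, negative = 8.
Step 3: Under H0: P(positive) = 0.5, so the number of positives S ~ Bin(10, 0.5).
Step 4: Two-sided exact p-value = sum of Bin(10,0.5) probabilities at or below the observed probability = 0.109375.
Step 5: alpha = 0.05. fail to reject H0.

n_eff = 10, pos = 2, neg = 8, p = 0.109375, fail to reject H0.


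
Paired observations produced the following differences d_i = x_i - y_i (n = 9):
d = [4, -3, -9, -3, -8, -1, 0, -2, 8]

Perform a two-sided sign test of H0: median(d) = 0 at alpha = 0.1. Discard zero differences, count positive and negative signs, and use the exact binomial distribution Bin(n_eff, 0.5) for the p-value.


Step 1: Discard zero differences. Original n = 9; n_eff = number of nonzero differences = 8.
Nonzero differences (with sign): +4, -3, -9, -3, -8, -1, -2, +8
Step 2: Count signs: positive = 2, negative = 6.
Step 3: Under H0: P(positive) = 0.5, so the number of positives S ~ Bin(8, 0.5).
Step 4: Two-sided exact p-value = sum of Bin(8,0.5) probabilities at or below the observed probability = 0.289062.
Step 5: alpha = 0.1. fail to reject H0.

n_eff = 8, pos = 2, neg = 6, p = 0.289062, fail to reject H0.


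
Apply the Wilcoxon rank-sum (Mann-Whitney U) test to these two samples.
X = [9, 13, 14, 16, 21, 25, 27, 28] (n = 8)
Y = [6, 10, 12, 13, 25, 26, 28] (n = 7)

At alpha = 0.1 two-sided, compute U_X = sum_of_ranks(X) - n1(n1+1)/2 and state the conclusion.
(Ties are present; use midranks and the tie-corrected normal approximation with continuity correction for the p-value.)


Step 1: Combine and sort all 15 observations; assign midranks.
sorted (value, group): (6,Y), (9,X), (10,Y), (12,Y), (13,X), (13,Y), (14,X), (16,X), (21,X), (25,X), (25,Y), (26,Y), (27,X), (28,X), (28,Y)
ranks: 6->1, 9->2, 10->3, 12->4, 13->5.5, 13->5.5, 14->7, 16->8, 21->9, 25->10.5, 25->10.5, 26->12, 27->13, 28->14.5, 28->14.5
Step 2: Rank sum for X: R1 = 2 + 5.5 + 7 + 8 + 9 + 10.5 + 13 + 14.5 = 69.5.
Step 3: U_X = R1 - n1(n1+1)/2 = 69.5 - 8*9/2 = 69.5 - 36 = 33.5.
       U_Y = n1*n2 - U_X = 56 - 33.5 = 22.5.
Step 4: Ties are present, so use the tie-corrected normal approximation (with continuity correction) for the p-value.
Step 5: p-value = 0.561784; compare to alpha = 0.1. fail to reject H0.

U_X = 33.5, p = 0.561784, fail to reject H0 at alpha = 0.1.
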